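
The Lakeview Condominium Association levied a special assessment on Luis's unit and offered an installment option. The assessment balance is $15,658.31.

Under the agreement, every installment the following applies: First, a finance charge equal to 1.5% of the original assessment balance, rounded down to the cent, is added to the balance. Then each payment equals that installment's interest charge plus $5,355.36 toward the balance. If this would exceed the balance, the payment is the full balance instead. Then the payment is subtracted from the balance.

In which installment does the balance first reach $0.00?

Installment 1: $15,658.31 +$234.87 interest = $15,893.18; pay $5,590.23 → $10,302.95
Installment 2: $10,302.95 +$234.87 interest = $10,537.82; pay $5,590.23 → $4,947.59
Installment 3: $4,947.59 +$234.87 interest = $5,182.46; pay $5,182.46 → $0.00
Balance reaches $0.00 in installment 3.

3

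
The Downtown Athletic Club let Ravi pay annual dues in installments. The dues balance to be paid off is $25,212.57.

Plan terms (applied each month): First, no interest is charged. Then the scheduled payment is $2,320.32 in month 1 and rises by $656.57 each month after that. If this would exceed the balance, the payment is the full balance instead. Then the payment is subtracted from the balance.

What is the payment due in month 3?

Month 1: $25,212.57 − $2,320.32 → $22,892.25
Month 2: $22,892.25 − $2,976.89 → $19,915.36
Month 3: $19,915.36 − $3,633.46 → $16,281.90

$3,633.46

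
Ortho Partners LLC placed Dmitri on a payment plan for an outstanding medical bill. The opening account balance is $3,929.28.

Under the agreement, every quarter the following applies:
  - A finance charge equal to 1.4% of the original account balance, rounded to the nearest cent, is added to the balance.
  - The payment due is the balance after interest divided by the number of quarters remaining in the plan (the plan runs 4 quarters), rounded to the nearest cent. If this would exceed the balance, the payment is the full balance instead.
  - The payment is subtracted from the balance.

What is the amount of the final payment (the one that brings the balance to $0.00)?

$1,096.92

Quarter 1: opening $3,929.28; interest $55.01 → $3,984.29; payment $996.07; balance $2,988.22
Quarter 2: opening $2,988.22; interest $55.01 → $3,043.23; payment $1,014.41; balance $2,028.82
Quarter 3: opening $2,028.82; interest $55.01 → $2,083.83; payment $1,041.92; balance $1,041.91
Quarter 4: opening $1,041.91; interest $55.01 → $1,096.92; payment $1,096.92; balance $0.00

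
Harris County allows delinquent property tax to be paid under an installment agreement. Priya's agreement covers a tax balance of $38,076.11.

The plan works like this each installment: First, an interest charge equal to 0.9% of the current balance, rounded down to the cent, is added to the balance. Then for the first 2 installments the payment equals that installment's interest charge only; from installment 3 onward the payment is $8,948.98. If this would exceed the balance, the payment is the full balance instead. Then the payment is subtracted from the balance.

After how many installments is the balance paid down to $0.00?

7

Installment 1: opening $38,076.11; interest $342.68 → $38,418.79; payment $342.68; balance $38,076.11
Installment 2: opening $38,076.11; interest $342.68 → $38,418.79; payment $342.68; balance $38,076.11
Installment 3: opening $38,076.11; interest $342.68 → $38,418.79; payment $8,948.98; balance $29,469.81
Installment 4: opening $29,469.81; interest $265.22 → $29,735.03; payment $8,948.98; balance $20,786.05
Installment 5: opening $20,786.05; interest $187.07 → $20,973.12; payment $8,948.98; balance $12,024.14
Installment 6: opening $12,024.14; interest $108.21 → $12,132.35; payment $8,948.98; balance $3,183.37
Installment 7: opening $3,183.37; interest $28.65 → $3,212.02; payment $3,212.02; balance $0.00
Balance reaches $0.00 in installment 7.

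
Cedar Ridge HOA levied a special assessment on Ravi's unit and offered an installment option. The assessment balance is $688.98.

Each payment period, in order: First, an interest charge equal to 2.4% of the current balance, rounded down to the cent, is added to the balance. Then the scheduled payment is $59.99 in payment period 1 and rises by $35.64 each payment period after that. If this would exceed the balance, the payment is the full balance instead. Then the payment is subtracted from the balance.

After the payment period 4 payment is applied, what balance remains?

Payment period 1: $688.98 +$16.53 interest = $705.51; pay $59.99 → $645.52
Payment period 2: $645.52 +$15.49 interest = $661.01; pay $95.63 → $565.38
Payment period 3: $565.38 +$13.56 interest = $578.94; pay $131.27 → $447.67
Payment period 4: $447.67 +$10.74 interest = $458.41; pay $166.91 → $291.50

$291.50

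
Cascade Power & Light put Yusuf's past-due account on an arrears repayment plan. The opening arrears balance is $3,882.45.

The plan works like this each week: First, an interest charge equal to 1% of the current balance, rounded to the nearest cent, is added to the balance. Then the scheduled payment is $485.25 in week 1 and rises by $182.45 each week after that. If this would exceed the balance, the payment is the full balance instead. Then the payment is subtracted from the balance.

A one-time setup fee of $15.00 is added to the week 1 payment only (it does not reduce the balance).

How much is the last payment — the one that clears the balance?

Week 1: opening $3,882.45; interest $38.82 → $3,921.27; payment $485.25 (+ $15.00 fee); balance $3,436.02
Week 2: opening $3,436.02; interest $34.36 → $3,470.38; payment $667.70; balance $2,802.68
Week 3: opening $2,802.68; interest $28.03 → $2,830.71; payment $850.15; balance $1,980.56
Week 4: opening $1,980.56; interest $19.81 → $2,000.37; payment $1,032.60; balance $967.77
Week 5: opening $967.77; interest $9.68 → $977.45; payment $977.45; balance $0.00

$977.45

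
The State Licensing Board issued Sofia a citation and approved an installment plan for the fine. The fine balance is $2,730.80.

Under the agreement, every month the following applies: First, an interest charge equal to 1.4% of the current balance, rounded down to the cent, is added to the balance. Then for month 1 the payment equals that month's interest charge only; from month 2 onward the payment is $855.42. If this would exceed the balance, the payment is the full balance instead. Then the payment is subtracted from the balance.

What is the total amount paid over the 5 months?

Month 1: opening $2,730.80; interest $38.23 → $2,769.03; payment $38.23; balance $2,730.80
Month 2: opening $2,730.80; interest $38.23 → $2,769.03; payment $855.42; balance $1,913.61
Month 3: opening $1,913.61; interest $26.79 → $1,940.40; payment $855.42; balance $1,084.98
Month 4: opening $1,084.98; interest $15.18 → $1,100.16; payment $855.42; balance $244.74
Month 5: opening $244.74; interest $3.42 → $248.16; payment $248.16; balance $0.00
Total paid: $2,852.65

$2,852.65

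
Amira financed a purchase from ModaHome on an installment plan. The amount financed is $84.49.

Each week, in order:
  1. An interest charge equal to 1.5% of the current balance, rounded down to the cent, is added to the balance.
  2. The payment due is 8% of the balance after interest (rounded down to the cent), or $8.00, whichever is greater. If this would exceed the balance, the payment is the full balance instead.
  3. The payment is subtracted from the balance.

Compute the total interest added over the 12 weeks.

$8.12

# | Opening | Interest | Payment | End bal
1 | $84.49 | $1.26 | $8.00 | $77.75
2 | $77.75 | $1.16 | $8.00 | $70.91
3 | $70.91 | $1.06 | $8.00 | $63.97
4 | $63.97 | $0.95 | $8.00 | $56.92
5 | $56.92 | $0.85 | $8.00 | $49.77
6 | $49.77 | $0.74 | $8.00 | $42.51
7 | $42.51 | $0.63 | $8.00 | $35.14
8 | $35.14 | $0.52 | $8.00 | $27.66
9 | $27.66 | $0.41 | $8.00 | $20.07
10 | $20.07 | $0.30 | $8.00 | $12.37
11 | $12.37 | $0.18 | $8.00 | $4.55
12 | $4.55 | $0.06 | $4.61 | $0.00
Total interest: $1.26 + $1.16 + $1.06 + $0.95 + $0.85 + $0.74 + $0.63 + $0.52 + $0.41 + $0.30 + $0.18 + $0.06 = $8.12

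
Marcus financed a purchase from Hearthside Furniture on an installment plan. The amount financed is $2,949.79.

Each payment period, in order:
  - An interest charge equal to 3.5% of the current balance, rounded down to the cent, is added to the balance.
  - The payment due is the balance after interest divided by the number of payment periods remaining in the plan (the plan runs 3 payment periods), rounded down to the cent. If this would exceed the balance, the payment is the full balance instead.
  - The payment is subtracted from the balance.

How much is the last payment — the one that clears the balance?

Payment period 1: opening $2,949.79; interest $103.24 → $3,053.03; payment $1,017.67; balance $2,035.36
Payment period 2: opening $2,035.36; interest $71.23 → $2,106.59; payment $1,053.29; balance $1,053.30
Payment period 3: opening $1,053.30; interest $36.86 → $1,090.16; payment $1,090.16; balance $0.00

$1,090.16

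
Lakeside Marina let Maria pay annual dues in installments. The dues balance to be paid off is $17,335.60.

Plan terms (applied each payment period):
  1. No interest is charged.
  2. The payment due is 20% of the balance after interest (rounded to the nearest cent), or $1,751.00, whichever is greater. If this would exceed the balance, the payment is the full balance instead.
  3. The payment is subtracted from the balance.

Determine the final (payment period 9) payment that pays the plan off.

$96.66

Payment period 1: $17,335.60 − $3,467.12 → $13,868.48
Payment period 2: $13,868.48 − $2,773.70 → $11,094.78
Payment period 3: $11,094.78 − $2,218.96 → $8,875.82
Payment period 4: $8,875.82 − $1,775.16 → $7,100.66
Payment period 5: $7,100.66 − $1,751.00 → $5,349.66
Payment period 6: $5,349.66 − $1,751.00 → $3,598.66
Payment period 7: $3,598.66 − $1,751.00 → $1,847.66
Payment period 8: $1,847.66 − $1,751.00 → $96.66
Payment period 9: $96.66 − $96.66 → $0.00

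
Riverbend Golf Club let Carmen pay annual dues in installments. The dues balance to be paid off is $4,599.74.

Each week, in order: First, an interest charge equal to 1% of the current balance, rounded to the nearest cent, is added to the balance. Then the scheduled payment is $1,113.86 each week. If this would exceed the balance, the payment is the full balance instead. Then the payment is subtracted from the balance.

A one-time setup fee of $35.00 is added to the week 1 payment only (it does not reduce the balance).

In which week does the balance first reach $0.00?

5

Week 1: opening $4,599.74; interest $46.00 → $4,645.74; payment $1,113.86 (+ $35.00 fee); balance $3,531.88
Week 2: opening $3,531.88; interest $35.32 → $3,567.20; payment $1,113.86; balance $2,453.34
Week 3: opening $2,453.34; interest $24.53 → $2,477.87; payment $1,113.86; balance $1,364.01
Week 4: opening $1,364.01; interest $13.64 → $1,377.65; payment $1,113.86; balance $263.79
Week 5: opening $263.79; interest $2.64 → $266.43; payment $266.43; balance $0.00
Balance reaches $0.00 in week 5.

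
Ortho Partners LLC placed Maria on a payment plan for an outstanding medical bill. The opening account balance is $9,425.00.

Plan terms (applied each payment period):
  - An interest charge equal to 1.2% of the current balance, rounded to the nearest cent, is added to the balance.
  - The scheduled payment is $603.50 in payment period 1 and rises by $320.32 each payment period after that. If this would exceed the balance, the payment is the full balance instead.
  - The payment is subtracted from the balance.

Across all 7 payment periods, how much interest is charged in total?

Payment period 1: opening $9,425.00; interest $113.10 → $9,538.10; payment $603.50; balance $8,934.60
Payment period 2: opening $8,934.60; interest $107.22 → $9,041.82; payment $923.82; balance $8,118.00
Payment period 3: opening $8,118.00; interest $97.42 → $8,215.42; payment $1,244.14; balance $6,971.28
Payment period 4: opening $6,971.28; interest $83.66 → $7,054.94; payment $1,564.46; balance $5,490.48
Payment period 5: opening $5,490.48; interest $65.89 → $5,556.37; payment $1,884.78; balance $3,671.59
Payment period 6: opening $3,671.59; interest $44.06 → $3,715.65; payment $2,205.10; balance $1,510.55
Payment period 7: opening $1,510.55; interest $18.13 → $1,528.68; payment $1,528.68; balance $0.00
Total interest: $113.10 + $107.22 + $97.42 + $83.66 + $65.89 + $44.06 + $18.13 = $529.48

$529.48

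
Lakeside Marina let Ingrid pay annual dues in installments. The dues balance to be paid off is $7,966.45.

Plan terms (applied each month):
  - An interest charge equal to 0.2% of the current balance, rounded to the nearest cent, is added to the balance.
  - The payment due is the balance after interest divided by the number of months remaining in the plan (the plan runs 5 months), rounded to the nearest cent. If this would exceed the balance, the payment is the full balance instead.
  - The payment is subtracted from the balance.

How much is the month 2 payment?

$1,599.67

Month 1: opening $7,966.45; interest $15.93 → $7,982.38; payment $1,596.48; balance $6,385.90
Month 2: opening $6,385.90; interest $12.77 → $6,398.67; payment $1,599.67; balance $4,799.00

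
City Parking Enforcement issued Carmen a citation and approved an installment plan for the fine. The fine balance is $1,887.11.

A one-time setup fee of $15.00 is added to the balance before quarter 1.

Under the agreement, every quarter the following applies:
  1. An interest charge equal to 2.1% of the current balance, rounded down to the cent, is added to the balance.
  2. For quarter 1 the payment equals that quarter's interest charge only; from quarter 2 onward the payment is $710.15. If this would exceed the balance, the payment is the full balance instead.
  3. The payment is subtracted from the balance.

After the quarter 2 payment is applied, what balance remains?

$1,231.90

Quarter 1: opening $1,902.11; interest $39.94 → $1,942.05; payment $39.94; balance $1,902.11
Quarter 2: opening $1,902.11; interest $39.94 → $1,942.05; payment $710.15; balance $1,231.90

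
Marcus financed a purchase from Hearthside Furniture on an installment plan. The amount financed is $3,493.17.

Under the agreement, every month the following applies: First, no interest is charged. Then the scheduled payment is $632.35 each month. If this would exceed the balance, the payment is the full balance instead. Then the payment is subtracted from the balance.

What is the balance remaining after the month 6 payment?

Month 1: $3,493.17 − $632.35 → $2,860.82
Month 2: $2,860.82 − $632.35 → $2,228.47
Month 3: $2,228.47 − $632.35 → $1,596.12
Month 4: $1,596.12 − $632.35 → $963.77
Month 5: $963.77 − $632.35 → $331.42
Month 6: $331.42 − $331.42 → $0.00

$0.00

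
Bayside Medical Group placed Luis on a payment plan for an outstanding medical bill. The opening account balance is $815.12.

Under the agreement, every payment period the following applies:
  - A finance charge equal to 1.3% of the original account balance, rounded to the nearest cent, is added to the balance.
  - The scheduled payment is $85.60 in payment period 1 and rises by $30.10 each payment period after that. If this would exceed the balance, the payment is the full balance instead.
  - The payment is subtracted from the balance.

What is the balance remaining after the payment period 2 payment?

$635.02

Payment period 1: opening $815.12; interest $10.60 → $825.72; payment $85.60; balance $740.12
Payment period 2: opening $740.12; interest $10.60 → $750.72; payment $115.70; balance $635.02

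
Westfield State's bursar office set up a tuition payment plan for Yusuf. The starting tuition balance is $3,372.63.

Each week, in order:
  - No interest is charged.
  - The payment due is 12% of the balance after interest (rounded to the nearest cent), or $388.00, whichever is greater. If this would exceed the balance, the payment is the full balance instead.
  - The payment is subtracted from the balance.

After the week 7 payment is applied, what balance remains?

Week 1: opening $3,372.63; payment $404.72; balance $2,967.91
Week 2: opening $2,967.91; payment $388.00; balance $2,579.91
Week 3: opening $2,579.91; payment $388.00; balance $2,191.91
Week 4: opening $2,191.91; payment $388.00; balance $1,803.91
Week 5: opening $1,803.91; payment $388.00; balance $1,415.91
Week 6: opening $1,415.91; payment $388.00; balance $1,027.91
Week 7: opening $1,027.91; payment $388.00; balance $639.91

$639.91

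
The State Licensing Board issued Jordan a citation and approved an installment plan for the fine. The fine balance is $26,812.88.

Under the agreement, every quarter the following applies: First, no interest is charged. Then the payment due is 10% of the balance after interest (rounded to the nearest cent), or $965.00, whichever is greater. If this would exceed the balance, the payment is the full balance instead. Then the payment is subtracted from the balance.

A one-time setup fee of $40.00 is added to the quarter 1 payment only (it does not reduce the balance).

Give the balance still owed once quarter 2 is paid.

$21,718.43

# | Opening | Payment | Fee | End bal
1 | $26,812.88 | $2,681.29 | $40.00 | $24,131.59
2 | $24,131.59 | $2,413.16 | — | $21,718.43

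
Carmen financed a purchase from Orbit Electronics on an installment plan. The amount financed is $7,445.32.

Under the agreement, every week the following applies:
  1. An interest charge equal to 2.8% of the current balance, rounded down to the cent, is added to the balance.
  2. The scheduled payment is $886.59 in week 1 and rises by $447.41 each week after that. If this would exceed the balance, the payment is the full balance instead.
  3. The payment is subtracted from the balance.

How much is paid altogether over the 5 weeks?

Week 1: opening $7,445.32; interest $208.46 → $7,653.78; payment $886.59; balance $6,767.19
Week 2: opening $6,767.19; interest $189.48 → $6,956.67; payment $1,334.00; balance $5,622.67
Week 3: opening $5,622.67; interest $157.43 → $5,780.10; payment $1,781.41; balance $3,998.69
Week 4: opening $3,998.69; interest $111.96 → $4,110.65; payment $2,228.82; balance $1,881.83
Week 5: opening $1,881.83; interest $52.69 → $1,934.52; payment $1,934.52; balance $0.00
Total paid: $8,165.34

$8,165.34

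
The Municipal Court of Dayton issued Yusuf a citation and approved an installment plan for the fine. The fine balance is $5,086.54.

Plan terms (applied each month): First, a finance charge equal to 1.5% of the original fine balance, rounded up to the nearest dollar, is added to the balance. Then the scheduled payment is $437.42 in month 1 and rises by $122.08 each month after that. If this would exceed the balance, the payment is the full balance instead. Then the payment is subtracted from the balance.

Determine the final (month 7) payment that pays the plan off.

$1,169.82

Month 1: opening $5,086.54; interest $77.00 → $5,163.54; payment $437.42; balance $4,726.12
Month 2: opening $4,726.12; interest $77.00 → $4,803.12; payment $559.50; balance $4,243.62
Month 3: opening $4,243.62; interest $77.00 → $4,320.62; payment $681.58; balance $3,639.04
Month 4: opening $3,639.04; interest $77.00 → $3,716.04; payment $803.66; balance $2,912.38
Month 5: opening $2,912.38; interest $77.00 → $2,989.38; payment $925.74; balance $2,063.64
Month 6: opening $2,063.64; interest $77.00 → $2,140.64; payment $1,047.82; balance $1,092.82
Month 7: opening $1,092.82; interest $77.00 → $1,169.82; payment $1,169.82; balance $0.00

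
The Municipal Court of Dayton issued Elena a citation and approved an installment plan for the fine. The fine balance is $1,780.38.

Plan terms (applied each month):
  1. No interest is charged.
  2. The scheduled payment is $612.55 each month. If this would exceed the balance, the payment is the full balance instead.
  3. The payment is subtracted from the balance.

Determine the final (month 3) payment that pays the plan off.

Month 1: $1,780.38 − $612.55 → $1,167.83
Month 2: $1,167.83 − $612.55 → $555.28
Month 3: $555.28 − $555.28 → $0.00

$555.28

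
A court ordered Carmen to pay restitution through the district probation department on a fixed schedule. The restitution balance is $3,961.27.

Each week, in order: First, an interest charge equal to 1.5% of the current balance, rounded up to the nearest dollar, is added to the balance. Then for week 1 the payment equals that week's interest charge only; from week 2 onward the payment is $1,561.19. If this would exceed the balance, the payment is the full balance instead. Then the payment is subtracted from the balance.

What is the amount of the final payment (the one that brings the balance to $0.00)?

Week 1: opening $3,961.27; interest $60.00 → $4,021.27; payment $60.00; balance $3,961.27
Week 2: opening $3,961.27; interest $60.00 → $4,021.27; payment $1,561.19; balance $2,460.08
Week 3: opening $2,460.08; interest $37.00 → $2,497.08; payment $1,561.19; balance $935.89
Week 4: opening $935.89; interest $15.00 → $950.89; payment $950.89; balance $0.00

$950.89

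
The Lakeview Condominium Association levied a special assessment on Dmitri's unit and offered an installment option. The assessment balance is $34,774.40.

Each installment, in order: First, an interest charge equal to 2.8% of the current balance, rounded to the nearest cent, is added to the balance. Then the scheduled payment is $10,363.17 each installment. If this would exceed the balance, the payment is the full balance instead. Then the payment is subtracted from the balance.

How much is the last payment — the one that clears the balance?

Installment 1: $34,774.40 +$973.68 interest = $35,748.08; pay $10,363.17 → $25,384.91
Installment 2: $25,384.91 +$710.78 interest = $26,095.69; pay $10,363.17 → $15,732.52
Installment 3: $15,732.52 +$440.51 interest = $16,173.03; pay $10,363.17 → $5,809.86
Installment 4: $5,809.86 +$162.68 interest = $5,972.54; pay $5,972.54 → $0.00

$5,972.54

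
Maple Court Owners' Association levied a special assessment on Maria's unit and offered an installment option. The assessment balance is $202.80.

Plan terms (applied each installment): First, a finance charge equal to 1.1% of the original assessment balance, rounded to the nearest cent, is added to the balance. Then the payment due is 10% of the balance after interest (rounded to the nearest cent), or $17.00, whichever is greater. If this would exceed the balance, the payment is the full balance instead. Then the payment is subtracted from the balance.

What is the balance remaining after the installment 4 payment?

$138.51

Installment 1: $202.80 +$2.23 interest = $205.03; pay $20.50 → $184.53
Installment 2: $184.53 +$2.23 interest = $186.76; pay $18.68 → $168.08
Installment 3: $168.08 +$2.23 interest = $170.31; pay $17.03 → $153.28
Installment 4: $153.28 +$2.23 interest = $155.51; pay $17.00 → $138.51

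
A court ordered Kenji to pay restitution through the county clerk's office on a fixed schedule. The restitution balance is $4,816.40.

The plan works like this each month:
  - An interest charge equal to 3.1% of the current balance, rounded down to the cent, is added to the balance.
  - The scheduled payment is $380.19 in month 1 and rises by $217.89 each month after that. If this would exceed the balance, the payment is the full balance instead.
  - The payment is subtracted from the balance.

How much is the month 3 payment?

$815.97

# | Opening | Interest | Payment | End bal
1 | $4,816.40 | $149.30 | $380.19 | $4,585.51
2 | $4,585.51 | $142.15 | $598.08 | $4,129.58
3 | $4,129.58 | $128.01 | $815.97 | $3,441.62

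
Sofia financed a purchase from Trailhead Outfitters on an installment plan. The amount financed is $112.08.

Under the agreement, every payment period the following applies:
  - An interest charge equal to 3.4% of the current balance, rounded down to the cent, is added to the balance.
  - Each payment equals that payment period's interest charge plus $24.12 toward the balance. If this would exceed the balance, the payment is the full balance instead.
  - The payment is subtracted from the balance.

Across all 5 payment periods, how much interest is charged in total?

$10.85

Payment period 1: opening $112.08; interest $3.81 → $115.89; payment $27.93; balance $87.96
Payment period 2: opening $87.96; interest $2.99 → $90.95; payment $27.11; balance $63.84
Payment period 3: opening $63.84; interest $2.17 → $66.01; payment $26.29; balance $39.72
Payment period 4: opening $39.72; interest $1.35 → $41.07; payment $25.47; balance $15.60
Payment period 5: opening $15.60; interest $0.53 → $16.13; payment $16.13; balance $0.00
Total interest: $3.81 + $2.99 + $2.17 + $1.35 + $0.53 = $10.85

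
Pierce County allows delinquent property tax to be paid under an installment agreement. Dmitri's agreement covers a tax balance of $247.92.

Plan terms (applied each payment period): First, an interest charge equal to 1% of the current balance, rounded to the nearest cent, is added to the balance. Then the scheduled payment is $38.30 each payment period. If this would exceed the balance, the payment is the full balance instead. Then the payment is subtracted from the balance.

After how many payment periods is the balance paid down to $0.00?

Payment period 1: $247.92 +$2.48 interest = $250.40; pay $38.30 → $212.10
Payment period 2: $212.10 +$2.12 interest = $214.22; pay $38.30 → $175.92
Payment period 3: $175.92 +$1.76 interest = $177.68; pay $38.30 → $139.38
Payment period 4: $139.38 +$1.39 interest = $140.77; pay $38.30 → $102.47
Payment period 5: $102.47 +$1.02 interest = $103.49; pay $38.30 → $65.19
Payment period 6: $65.19 +$0.65 interest = $65.84; pay $38.30 → $27.54
Payment period 7: $27.54 +$0.28 interest = $27.82; pay $27.82 → $0.00
Balance reaches $0.00 in payment period 7.

7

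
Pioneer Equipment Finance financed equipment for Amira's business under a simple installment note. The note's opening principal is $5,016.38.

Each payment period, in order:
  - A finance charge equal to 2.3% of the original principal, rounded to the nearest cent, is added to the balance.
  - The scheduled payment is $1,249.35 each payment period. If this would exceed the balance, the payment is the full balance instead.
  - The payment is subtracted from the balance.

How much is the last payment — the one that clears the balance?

Payment period 1: opening $5,016.38; interest $115.38 → $5,131.76; payment $1,249.35; balance $3,882.41
Payment period 2: opening $3,882.41; interest $115.38 → $3,997.79; payment $1,249.35; balance $2,748.44
Payment period 3: opening $2,748.44; interest $115.38 → $2,863.82; payment $1,249.35; balance $1,614.47
Payment period 4: opening $1,614.47; interest $115.38 → $1,729.85; payment $1,249.35; balance $480.50
Payment period 5: opening $480.50; interest $115.38 → $595.88; payment $595.88; balance $0.00

$595.88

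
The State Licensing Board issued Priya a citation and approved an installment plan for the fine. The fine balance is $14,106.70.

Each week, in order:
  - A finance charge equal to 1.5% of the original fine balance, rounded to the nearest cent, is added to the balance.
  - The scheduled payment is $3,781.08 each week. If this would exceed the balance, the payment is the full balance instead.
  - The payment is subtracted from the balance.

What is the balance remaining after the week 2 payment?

$6,967.74

Week 1: opening $14,106.70; interest $211.60 → $14,318.30; payment $3,781.08; balance $10,537.22
Week 2: opening $10,537.22; interest $211.60 → $10,748.82; payment $3,781.08; balance $6,967.74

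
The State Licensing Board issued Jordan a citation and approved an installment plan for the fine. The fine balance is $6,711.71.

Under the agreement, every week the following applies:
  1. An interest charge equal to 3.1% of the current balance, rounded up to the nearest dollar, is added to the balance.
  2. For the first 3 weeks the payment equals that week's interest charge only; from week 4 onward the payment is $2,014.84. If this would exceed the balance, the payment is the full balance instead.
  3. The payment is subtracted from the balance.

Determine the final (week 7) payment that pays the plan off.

$1,159.19

Week 1: opening $6,711.71; interest $209.00 → $6,920.71; payment $209.00; balance $6,711.71
Week 2: opening $6,711.71; interest $209.00 → $6,920.71; payment $209.00; balance $6,711.71
Week 3: opening $6,711.71; interest $209.00 → $6,920.71; payment $209.00; balance $6,711.71
Week 4: opening $6,711.71; interest $209.00 → $6,920.71; payment $2,014.84; balance $4,905.87
Week 5: opening $4,905.87; interest $153.00 → $5,058.87; payment $2,014.84; balance $3,044.03
Week 6: opening $3,044.03; interest $95.00 → $3,139.03; payment $2,014.84; balance $1,124.19
Week 7: opening $1,124.19; interest $35.00 → $1,159.19; payment $1,159.19; balance $0.00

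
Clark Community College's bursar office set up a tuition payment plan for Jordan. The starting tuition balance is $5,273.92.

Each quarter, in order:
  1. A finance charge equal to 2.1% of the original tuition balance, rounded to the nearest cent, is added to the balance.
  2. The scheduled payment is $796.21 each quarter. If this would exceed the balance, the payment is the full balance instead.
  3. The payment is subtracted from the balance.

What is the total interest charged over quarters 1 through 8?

Quarter 1: $5,273.92 +$110.75 interest = $5,384.67; pay $796.21 → $4,588.46
Quarter 2: $4,588.46 +$110.75 interest = $4,699.21; pay $796.21 → $3,903.00
Quarter 3: $3,903.00 +$110.75 interest = $4,013.75; pay $796.21 → $3,217.54
Quarter 4: $3,217.54 +$110.75 interest = $3,328.29; pay $796.21 → $2,532.08
Quarter 5: $2,532.08 +$110.75 interest = $2,642.83; pay $796.21 → $1,846.62
Quarter 6: $1,846.62 +$110.75 interest = $1,957.37; pay $796.21 → $1,161.16
Quarter 7: $1,161.16 +$110.75 interest = $1,271.91; pay $796.21 → $475.70
Quarter 8: $475.70 +$110.75 interest = $586.45; pay $586.45 → $0.00
Total interest: $110.75 + $110.75 + $110.75 + $110.75 + $110.75 + $110.75 + $110.75 + $110.75 = $886.00

$886.00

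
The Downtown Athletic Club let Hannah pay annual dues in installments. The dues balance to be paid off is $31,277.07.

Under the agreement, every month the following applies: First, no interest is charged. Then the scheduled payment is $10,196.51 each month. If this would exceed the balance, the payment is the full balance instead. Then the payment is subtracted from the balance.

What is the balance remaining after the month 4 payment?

$0.00

Month 1: $31,277.07 − $10,196.51 → $21,080.56
Month 2: $21,080.56 − $10,196.51 → $10,884.05
Month 3: $10,884.05 − $10,196.51 → $687.54
Month 4: $687.54 − $687.54 → $0.00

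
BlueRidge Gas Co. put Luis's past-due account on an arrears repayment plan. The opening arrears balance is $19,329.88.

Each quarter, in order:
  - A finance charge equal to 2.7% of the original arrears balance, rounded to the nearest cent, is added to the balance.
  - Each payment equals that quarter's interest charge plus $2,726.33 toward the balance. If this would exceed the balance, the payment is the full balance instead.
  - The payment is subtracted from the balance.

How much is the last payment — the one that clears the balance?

Quarter 1: opening $19,329.88; interest $521.91 → $19,851.79; payment $3,248.24; balance $16,603.55
Quarter 2: opening $16,603.55; interest $521.91 → $17,125.46; payment $3,248.24; balance $13,877.22
Quarter 3: opening $13,877.22; interest $521.91 → $14,399.13; payment $3,248.24; balance $11,150.89
Quarter 4: opening $11,150.89; interest $521.91 → $11,672.80; payment $3,248.24; balance $8,424.56
Quarter 5: opening $8,424.56; interest $521.91 → $8,946.47; payment $3,248.24; balance $5,698.23
Quarter 6: opening $5,698.23; interest $521.91 → $6,220.14; payment $3,248.24; balance $2,971.90
Quarter 7: opening $2,971.90; interest $521.91 → $3,493.81; payment $3,248.24; balance $245.57
Quarter 8: opening $245.57; interest $521.91 → $767.48; payment $767.48; balance $0.00

$767.48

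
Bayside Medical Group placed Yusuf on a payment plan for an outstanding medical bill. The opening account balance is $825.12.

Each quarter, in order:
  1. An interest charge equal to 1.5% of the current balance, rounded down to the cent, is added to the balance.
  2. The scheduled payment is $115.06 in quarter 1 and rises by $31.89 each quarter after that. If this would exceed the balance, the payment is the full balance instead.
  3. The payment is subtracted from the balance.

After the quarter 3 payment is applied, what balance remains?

Quarter 1: $825.12 +$12.37 interest = $837.49; pay $115.06 → $722.43
Quarter 2: $722.43 +$10.83 interest = $733.26; pay $146.95 → $586.31
Quarter 3: $586.31 +$8.79 interest = $595.10; pay $178.84 → $416.26

$416.26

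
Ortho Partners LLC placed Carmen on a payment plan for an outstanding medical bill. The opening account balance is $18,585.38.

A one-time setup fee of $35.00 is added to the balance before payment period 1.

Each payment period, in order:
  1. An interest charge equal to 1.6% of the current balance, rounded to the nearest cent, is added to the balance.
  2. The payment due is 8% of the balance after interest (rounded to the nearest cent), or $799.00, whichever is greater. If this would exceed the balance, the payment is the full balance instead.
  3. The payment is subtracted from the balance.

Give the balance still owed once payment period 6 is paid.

$12,418.75

Payment period 1: $18,620.38 +$297.93 interest = $18,918.31; pay $1,513.46 → $17,404.85
Payment period 2: $17,404.85 +$278.48 interest = $17,683.33; pay $1,414.67 → $16,268.66
Payment period 3: $16,268.66 +$260.30 interest = $16,528.96; pay $1,322.32 → $15,206.64
Payment period 4: $15,206.64 +$243.31 interest = $15,449.95; pay $1,236.00 → $14,213.95
Payment period 5: $14,213.95 +$227.42 interest = $14,441.37; pay $1,155.31 → $13,286.06
Payment period 6: $13,286.06 +$212.58 interest = $13,498.64; pay $1,079.89 → $12,418.75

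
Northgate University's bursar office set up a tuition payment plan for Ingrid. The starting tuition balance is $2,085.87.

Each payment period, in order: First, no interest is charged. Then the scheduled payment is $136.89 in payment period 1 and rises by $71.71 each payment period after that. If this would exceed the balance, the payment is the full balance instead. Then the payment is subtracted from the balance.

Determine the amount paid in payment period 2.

$208.60

Payment period 1: $2,085.87 − $136.89 → $1,948.98
Payment period 2: $1,948.98 − $208.60 → $1,740.38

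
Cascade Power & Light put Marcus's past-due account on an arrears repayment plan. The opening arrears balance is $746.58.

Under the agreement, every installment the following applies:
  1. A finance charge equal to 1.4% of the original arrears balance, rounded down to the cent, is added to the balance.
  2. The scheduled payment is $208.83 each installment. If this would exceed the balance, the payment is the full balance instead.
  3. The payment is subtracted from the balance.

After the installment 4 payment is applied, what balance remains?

$0.00

# | Opening | Interest | Payment | End bal
1 | $746.58 | $10.45 | $208.83 | $548.20
2 | $548.20 | $10.45 | $208.83 | $349.82
3 | $349.82 | $10.45 | $208.83 | $151.44
4 | $151.44 | $10.45 | $161.89 | $0.00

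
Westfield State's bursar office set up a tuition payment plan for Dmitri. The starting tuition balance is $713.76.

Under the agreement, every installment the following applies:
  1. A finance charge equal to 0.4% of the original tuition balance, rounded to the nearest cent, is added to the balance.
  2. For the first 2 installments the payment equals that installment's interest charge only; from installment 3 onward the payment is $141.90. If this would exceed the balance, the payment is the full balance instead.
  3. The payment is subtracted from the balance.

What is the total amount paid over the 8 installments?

Installment 1: $713.76 +$2.86 interest = $716.62; pay $2.86 → $713.76
Installment 2: $713.76 +$2.86 interest = $716.62; pay $2.86 → $713.76
Installment 3: $713.76 +$2.86 interest = $716.62; pay $141.90 → $574.72
Installment 4: $574.72 +$2.86 interest = $577.58; pay $141.90 → $435.68
Installment 5: $435.68 +$2.86 interest = $438.54; pay $141.90 → $296.64
Installment 6: $296.64 +$2.86 interest = $299.50; pay $141.90 → $157.60
Installment 7: $157.60 +$2.86 interest = $160.46; pay $141.90 → $18.56
Installment 8: $18.56 +$2.86 interest = $21.42; pay $21.42 → $0.00
Total paid: $736.64

$736.64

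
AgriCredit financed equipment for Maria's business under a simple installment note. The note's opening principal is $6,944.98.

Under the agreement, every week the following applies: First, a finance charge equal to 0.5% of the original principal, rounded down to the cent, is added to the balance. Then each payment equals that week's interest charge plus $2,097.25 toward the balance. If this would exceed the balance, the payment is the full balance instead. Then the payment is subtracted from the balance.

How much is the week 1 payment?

Week 1: opening $6,944.98; interest $34.72 → $6,979.70; payment $2,131.97; balance $4,847.73

$2,131.97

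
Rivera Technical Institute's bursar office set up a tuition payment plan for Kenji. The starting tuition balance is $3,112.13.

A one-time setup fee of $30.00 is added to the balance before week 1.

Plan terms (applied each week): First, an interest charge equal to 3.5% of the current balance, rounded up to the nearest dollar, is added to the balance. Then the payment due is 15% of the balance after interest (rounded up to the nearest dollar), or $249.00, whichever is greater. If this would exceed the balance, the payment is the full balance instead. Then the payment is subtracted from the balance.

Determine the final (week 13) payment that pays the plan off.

Week 1: opening $3,142.13; interest $110.00 → $3,252.13; payment $488.00; balance $2,764.13
Week 2: opening $2,764.13; interest $97.00 → $2,861.13; payment $430.00; balance $2,431.13
Week 3: opening $2,431.13; interest $86.00 → $2,517.13; payment $378.00; balance $2,139.13
Week 4: opening $2,139.13; interest $75.00 → $2,214.13; payment $333.00; balance $1,881.13
Week 5: opening $1,881.13; interest $66.00 → $1,947.13; payment $293.00; balance $1,654.13
Week 6: opening $1,654.13; interest $58.00 → $1,712.13; payment $257.00; balance $1,455.13
Week 7: opening $1,455.13; interest $51.00 → $1,506.13; payment $249.00; balance $1,257.13
Week 8: opening $1,257.13; interest $44.00 → $1,301.13; payment $249.00; balance $1,052.13
Week 9: opening $1,052.13; interest $37.00 → $1,089.13; payment $249.00; balance $840.13
Week 10: opening $840.13; interest $30.00 → $870.13; payment $249.00; balance $621.13
Week 11: opening $621.13; interest $22.00 → $643.13; payment $249.00; balance $394.13
Week 12: opening $394.13; interest $14.00 → $408.13; payment $249.00; balance $159.13
Week 13: opening $159.13; interest $6.00 → $165.13; payment $165.13; balance $0.00

$165.13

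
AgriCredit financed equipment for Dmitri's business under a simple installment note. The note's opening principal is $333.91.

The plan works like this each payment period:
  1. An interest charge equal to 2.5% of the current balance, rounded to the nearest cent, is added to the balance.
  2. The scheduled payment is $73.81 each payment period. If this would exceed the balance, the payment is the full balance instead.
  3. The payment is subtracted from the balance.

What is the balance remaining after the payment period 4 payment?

Payment period 1: opening $333.91; interest $8.35 → $342.26; payment $73.81; balance $268.45
Payment period 2: opening $268.45; interest $6.71 → $275.16; payment $73.81; balance $201.35
Payment period 3: opening $201.35; interest $5.03 → $206.38; payment $73.81; balance $132.57
Payment period 4: opening $132.57; interest $3.31 → $135.88; payment $73.81; balance $62.07

$62.07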